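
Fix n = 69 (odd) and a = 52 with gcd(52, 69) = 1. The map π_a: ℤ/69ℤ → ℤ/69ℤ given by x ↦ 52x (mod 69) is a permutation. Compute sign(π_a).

+1

Trace 49: π^k(49) = [49, 64, 16, 4, 1, 52, 13] for k=0..6.
Decompose π into cycles: lengths [11, 11, 11, 11, 11, 11, 1, 1, 1] (9 cycles, including the fixed point 0).
With 9 cycles on 69 points, sign = (−1)^{69−9} = +1.
(52|69)_J = +1 (Zolotarev's lemma cross-check).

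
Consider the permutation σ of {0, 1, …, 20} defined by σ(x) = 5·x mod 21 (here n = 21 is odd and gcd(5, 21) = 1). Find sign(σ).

+1

Orbit of 17 under x↦5x: [17, 1, 5, 4, 20, 16]… (length divides ord_21(5)).
Cycle lengths of π_5 on ℤ/21ℤ: [6, 6, 6, 2, 1]; 5 cycles in total.
sign(π) = (−1)^{n − #cycles} = (−1)^{21−5} = (−1)^16 = +1.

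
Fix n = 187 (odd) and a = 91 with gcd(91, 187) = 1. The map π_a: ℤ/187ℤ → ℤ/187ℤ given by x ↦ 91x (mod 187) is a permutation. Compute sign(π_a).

-1

Start at x=27: 27 → 26 → 122 → 69 → 108 → 104 → 114 → … (one orbit).
The orbit structure of x ↦ 91x mod 187: 6 orbits of sizes [80, 80, 16, 5, 5, 1].
sign(π) = (−1)^{n − #cycles} = (−1)^{187−6} = (−1)^181 = -1.
Zolotarev: (91|187) = -1, matching the cycle-count sign.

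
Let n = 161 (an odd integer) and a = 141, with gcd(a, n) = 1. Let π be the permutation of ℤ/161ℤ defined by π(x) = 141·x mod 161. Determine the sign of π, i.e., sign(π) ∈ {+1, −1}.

+1

Orbit of 127 under x↦141x: [127, 36, 85, 71, 29, 64, 8]… (length divides ord_161(141)).
21 cycles of lengths [11, 11, 11, 11, 11, 11, 11, 11, 11, 11, 11, 11, 11, 11, 1, 1, 1, 1, 1, 1, 1].
161 − 21 = 140 transpositions; sign(π) = (−1)^140 = +1.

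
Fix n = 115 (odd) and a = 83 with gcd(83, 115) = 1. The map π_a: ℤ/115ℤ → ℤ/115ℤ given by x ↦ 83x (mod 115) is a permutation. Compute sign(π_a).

Trace 63: π^k(63) = [63, 54, 112, 96, 33, 94, 97] for k=0..6.
Cycle lengths of π_83 on ℤ/115ℤ: [44, 44, 22, 4, 1]; 5 cycles in total.
5 cycles on 115: each ℓ→(−1)^(ℓ−1), product (−1)^110 = +1.
Via Zolotarev, sign(π_{83}) = (83|115) = +1.

+1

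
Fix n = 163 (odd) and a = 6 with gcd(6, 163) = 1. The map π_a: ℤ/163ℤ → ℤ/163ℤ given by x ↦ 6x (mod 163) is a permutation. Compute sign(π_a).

+1

Trace 6: π^k(6) = [6, 36, 53, 155, 115, 38, 65] for k=0..6.
7 cycles of lengths [27, 27, 27, 27, 27, 27, 1].
Σ(ℓ_i−1) = 163−7 = 156; sign = (−1)^156 = +1.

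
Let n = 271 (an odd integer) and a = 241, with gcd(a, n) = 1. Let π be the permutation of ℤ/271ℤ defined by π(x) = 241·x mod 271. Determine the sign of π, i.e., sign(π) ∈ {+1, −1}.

+1

Trace 57: π^k(57) = [57, 187, 81, 9, 1, 241, 87] for k=0..6.
19 cycles of lengths [15, 15, 15, 15, 15, 15, 15, 15, 15, 15, 15, 15, 15, 15, 15, 15, 15, 15, 1].
19 cycles on 271: each ℓ→(−1)^(ℓ−1), product (−1)^252 = +1.
Check: (241/271) = +1 by Zolotarev.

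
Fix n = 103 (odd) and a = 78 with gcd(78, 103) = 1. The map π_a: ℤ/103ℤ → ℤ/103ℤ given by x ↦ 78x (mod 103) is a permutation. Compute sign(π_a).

-1

Orbit of 71 under x↦78x: [71, 79, 85, 38, 80, 60, 45]… (length divides ord_103(78)).
The orbit structure of x ↦ 78x mod 103: 2 orbits of sizes [102, 1].
sign(π) = (−1)^{n − #cycles} = (−1)^{103−2} = (−1)^101 = -1.
Check: (78/103) = -1 by Zolotarev.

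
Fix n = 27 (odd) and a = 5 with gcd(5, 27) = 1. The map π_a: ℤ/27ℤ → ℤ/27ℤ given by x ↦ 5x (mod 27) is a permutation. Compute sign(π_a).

-1

Start at x=2: 2 → 10 → 23 → 7 → 8 → 13 → 11 → … (one orbit).
4 cycles of lengths [18, 6, 2, 1].
27 − 4 = 23 transpositions; sign(π) = (−1)^23 = -1.
Check: (5/27) = -1 by Zolotarev.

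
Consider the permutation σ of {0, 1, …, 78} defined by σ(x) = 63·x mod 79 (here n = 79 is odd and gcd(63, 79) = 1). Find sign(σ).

Trace 58: π^k(58) = [58, 20, 75, 64, 3, 31, 57] for k=0..6.
Cycle lengths of π_63 on ℤ/79ℤ: [78, 1]; 2 cycles in total.
With 2 cycles on 79 points, sign = (−1)^{79−2} = -1.

-1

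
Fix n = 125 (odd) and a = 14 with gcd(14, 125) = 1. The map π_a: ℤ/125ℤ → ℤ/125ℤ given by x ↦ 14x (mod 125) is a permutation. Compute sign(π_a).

+1

Start at x=44: 44 → 116 → 124 → 111 → 54 → 6 → 84 → … (one orbit).
Cycle type of π: 50×2 + 10×2 + 2×2 + 1; total 7 cycles.
Σ(ℓ_i−1) = 125−7 = 118; sign = (−1)^118 = +1.
Zolotarev: (14|125) = +1, matching the cycle-count sign.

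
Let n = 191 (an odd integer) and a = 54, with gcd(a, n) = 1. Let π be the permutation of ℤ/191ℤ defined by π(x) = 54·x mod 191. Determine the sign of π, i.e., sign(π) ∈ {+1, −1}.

+1

Start at x=150: 150 → 78 → 10 → 158 → 128 → 36 → 34 → … (one orbit).
π_54 has 3 disjoint cycles with lengths [95, 95, 1] on {0,…,190}.
3 cycles on 191: each ℓ→(−1)^(ℓ−1), product (−1)^188 = +1.
Check: (54/191) = +1 by Zolotarev.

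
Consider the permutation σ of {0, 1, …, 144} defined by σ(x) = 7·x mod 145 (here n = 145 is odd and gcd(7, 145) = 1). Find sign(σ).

Trace 88: π^k(88) = [88, 36, 107, 24, 23, 16, 112] for k=0..6.
10 cycles of lengths [28, 28, 28, 28, 7, 7, 7, 7, 4, 1].
n − c = 145 − 10 = 135; sign = (−1)^135 = -1.
Zolotarev: (7|145) = -1, matching the cycle-count sign.

-1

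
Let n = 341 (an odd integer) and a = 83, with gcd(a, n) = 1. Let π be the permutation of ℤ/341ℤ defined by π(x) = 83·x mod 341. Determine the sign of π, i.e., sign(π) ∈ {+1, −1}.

+1

Start at x=271: 271 → 328 → 285 → 126 → 228 → 169 → 46 → … (one orbit).
The orbit structure of x ↦ 83x mod 341: 13 orbits of sizes [30, 30, 30, 30, 30, 30, 30, 30, 30, 30, 30, 10, 1].
sign(π) = (−1)^{n − #cycles} = (−1)^{341−13} = (−1)^328 = +1.
Via Zolotarev, sign(π_{83}) = (83|341) = +1.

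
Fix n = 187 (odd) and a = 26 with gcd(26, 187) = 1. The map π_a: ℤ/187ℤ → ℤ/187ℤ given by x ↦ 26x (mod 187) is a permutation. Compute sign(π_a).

Start at x=59: 59 → 38 → 53 → 69 → 111 → 81 → 49 → … (one orbit).
Cycle lengths of π_26 on ℤ/187ℤ: [40, 40, 40, 40, 8, 8, 5, 5, 1]; 9 cycles in total.
sign(π) = (−1)^{n − #cycles} = (−1)^{187−9} = (−1)^178 = +1.
(26|187)_J = +1 (Zolotarev's lemma cross-check).

+1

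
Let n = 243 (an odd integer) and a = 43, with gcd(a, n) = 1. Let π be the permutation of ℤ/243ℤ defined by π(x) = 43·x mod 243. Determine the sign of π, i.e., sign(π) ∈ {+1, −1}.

+1

Start at x=106: 106 → 184 → 136 → 16 → 202 → 181 → 7 → … (one orbit).
Cycle type of π: 81×2 + 27×2 + 9×2 + 3×2 + 1×3; total 11 cycles.
With 11 cycles on 243 points, sign = (−1)^{243−11} = +1.
Via Zolotarev, sign(π_{43}) = (43|243) = +1.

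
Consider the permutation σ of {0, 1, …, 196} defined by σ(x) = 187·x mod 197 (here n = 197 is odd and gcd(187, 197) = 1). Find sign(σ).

Orbit of 132 under x↦187x: [132, 59, 1, 187, 100, 182, 150]… (length divides ord_197(187)).
Cycle lengths of π_187 on ℤ/197ℤ: [49, 49, 49, 49, 1]; 5 cycles in total.
197 − 5 = 192 transpositions; sign(π) = (−1)^192 = +1.

+1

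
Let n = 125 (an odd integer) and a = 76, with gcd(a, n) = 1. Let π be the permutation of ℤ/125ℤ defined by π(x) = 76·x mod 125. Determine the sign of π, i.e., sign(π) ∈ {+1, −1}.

Start at x=76: 76 → 26 → 101 → 51 → 1 → 76 (one orbit).
Cycle type of π: 5×20 + 1×25; total 45 cycles.
n − c = 125 − 45 = 80; sign = (−1)^80 = +1.
The Jacobi symbol (76|125) = +1 (Zolotarev) agrees.

+1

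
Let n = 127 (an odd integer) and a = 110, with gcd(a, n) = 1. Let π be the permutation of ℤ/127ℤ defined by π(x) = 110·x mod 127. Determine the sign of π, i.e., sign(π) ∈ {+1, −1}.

-1

Start at x=2: 2 → 93 → 70 → 80 → 37 → 6 → 25 → … (one orbit).
The orbit structure of x ↦ 110x mod 127: 2 orbits of sizes [126, 1].
Σ(ℓ_i−1) = 127−2 = 125; sign = (−1)^125 = -1.
Via Zolotarev, sign(π_{110}) = (110|127) = -1.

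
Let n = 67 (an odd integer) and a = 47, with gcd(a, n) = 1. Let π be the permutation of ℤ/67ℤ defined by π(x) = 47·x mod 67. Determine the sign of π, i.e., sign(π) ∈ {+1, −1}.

Orbit of 15 under x↦47x: [15, 35, 37, 64, 60, 6, 14]… (length divides ord_67(47)).
3 cycles of lengths [33, 33, 1].
3 cycles on 67: each ℓ→(−1)^(ℓ−1), product (−1)^64 = +1.
Check: (47/67) = +1 by Zolotarev.

+1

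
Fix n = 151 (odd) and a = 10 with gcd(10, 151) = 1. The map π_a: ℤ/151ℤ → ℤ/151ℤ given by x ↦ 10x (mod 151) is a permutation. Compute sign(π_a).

Trace 50: π^k(50) = [50, 47, 17, 19, 39, 88, 125] for k=0..6.
Decompose π into cycles: lengths [75, 75, 1] (3 cycles, including the fixed point 0).
3 cycles on 151: each ℓ→(−1)^(ℓ−1), product (−1)^148 = +1.
Via Zolotarev, sign(π_{10}) = (10|151) = +1.

+1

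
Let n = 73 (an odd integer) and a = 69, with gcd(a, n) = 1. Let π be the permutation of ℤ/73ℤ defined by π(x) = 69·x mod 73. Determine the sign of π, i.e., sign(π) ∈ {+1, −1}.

+1

Orbit of 72 under x↦69x: [72, 4, 57, 64, 36, 2, 65]… (length divides ord_73(69)).
Decompose π into cycles: lengths [18, 18, 18, 18, 1] (5 cycles, including the fixed point 0).
sign(π) = (−1)^{n − #cycles} = (−1)^{73−5} = (−1)^68 = +1.
Via Zolotarev, sign(π_{69}) = (69|73) = +1.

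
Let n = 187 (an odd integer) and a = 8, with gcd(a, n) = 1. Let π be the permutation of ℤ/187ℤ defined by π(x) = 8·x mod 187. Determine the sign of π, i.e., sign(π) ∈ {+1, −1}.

Start at x=162: 162 → 174 → 83 → 103 → 76 → 47 → 2 → … (one orbit).
Cycle type of π: 40×4 + 10 + 8×2 + 1; total 8 cycles.
8 cycles on 187: each ℓ→(−1)^(ℓ−1), product (−1)^179 = -1.
Zolotarev: (8|187) = -1, matching the cycle-count sign.

-1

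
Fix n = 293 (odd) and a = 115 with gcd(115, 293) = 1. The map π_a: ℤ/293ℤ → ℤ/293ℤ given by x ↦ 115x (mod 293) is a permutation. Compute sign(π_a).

+1

Trace 225: π^k(225) = [225, 91, 210, 124, 196, 272, 222] for k=0..6.
5 cycles of lengths [73, 73, 73, 73, 1].
sign(π) = (−1)^{n − #cycles} = (−1)^{293−5} = (−1)^288 = +1.
(115|293)_J = +1 (Zolotarev's lemma cross-check).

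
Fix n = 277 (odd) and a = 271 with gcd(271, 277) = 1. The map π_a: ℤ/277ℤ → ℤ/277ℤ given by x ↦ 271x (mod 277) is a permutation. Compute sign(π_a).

-1

Start at x=63: 63 → 176 → 52 → 242 → 210 → 125 → 81 → … (one orbit).
2 cycles of lengths [276, 1].
2 cycles on 277: each ℓ→(−1)^(ℓ−1), product (−1)^275 = -1.
Via Zolotarev, sign(π_{271}) = (271|277) = -1.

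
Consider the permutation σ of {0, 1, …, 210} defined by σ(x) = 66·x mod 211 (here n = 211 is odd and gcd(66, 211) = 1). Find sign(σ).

+1

Trace 103: π^k(103) = [103, 46, 82, 137, 180, 64, 4] for k=0..6.
Cycle lengths of π_66 on ℤ/211ℤ: [105, 105, 1]; 3 cycles in total.
sign(π) = (−1)^{n − #cycles} = (−1)^{211−3} = (−1)^208 = +1.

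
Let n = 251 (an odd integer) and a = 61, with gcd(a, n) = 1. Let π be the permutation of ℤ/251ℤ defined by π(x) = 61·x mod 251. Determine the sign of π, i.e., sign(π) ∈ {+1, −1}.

-1

Orbit of 174 under x↦61x: [174, 72, 125, 95, 22, 87, 36]… (length divides ord_251(61)).
2 cycles of lengths [250, 1].
2 cycles on 251: each ℓ→(−1)^(ℓ−1), product (−1)^249 = -1.
Check: (61/251) = -1 by Zolotarev.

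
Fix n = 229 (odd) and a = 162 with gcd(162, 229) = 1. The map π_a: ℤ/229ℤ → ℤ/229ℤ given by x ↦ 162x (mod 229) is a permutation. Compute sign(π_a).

Orbit of 48 under x↦162x: [48, 219, 212, 223, 173, 88, 58]… (length divides ord_229(162)).
The orbit structure of x ↦ 162x mod 229: 2 orbits of sizes [228, 1].
With 2 cycles on 229 points, sign = (−1)^{229−2} = -1.
The Jacobi symbol (162|229) = -1 (Zolotarev) agrees.

-1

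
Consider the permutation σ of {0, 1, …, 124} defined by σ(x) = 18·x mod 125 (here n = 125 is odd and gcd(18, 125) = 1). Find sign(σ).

-1

Trace 57: π^k(57) = [57, 26, 93, 49, 7, 1, 18] for k=0..6.
The orbit structure of x ↦ 18x mod 125: 12 orbits of sizes [20, 20, 20, 20, 20, 4, 4, 4, 4, 4, 4, 1].
12 cycles on 125: each ℓ→(−1)^(ℓ−1), product (−1)^113 = -1.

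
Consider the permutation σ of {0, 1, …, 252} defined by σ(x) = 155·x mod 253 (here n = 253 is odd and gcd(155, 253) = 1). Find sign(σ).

-1

Trace 89: π^k(89) = [89, 133, 122, 188, 45, 144, 56] for k=0..6.
Decompose π into cycles: lengths [22, 22, 22, 22, 22, 22, 22, 22, 22, 22, 22, 1, 1, 1, 1, 1, 1, 1, 1, 1, 1, 1] (22 cycles, including the fixed point 0).
sign(π) = (−1)^{n − #cycles} = (−1)^{253−22} = (−1)^231 = -1.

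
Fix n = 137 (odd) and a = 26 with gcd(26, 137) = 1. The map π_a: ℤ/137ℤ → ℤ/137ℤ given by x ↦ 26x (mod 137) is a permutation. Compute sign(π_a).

Orbit of 136 under x↦26x: [136, 111, 9, 97, 56, 86, 44]… (length divides ord_137(26)).
Cycle lengths of π_26 on ℤ/137ℤ: [136, 1]; 2 cycles in total.
2 cycles on 137: each ℓ→(−1)^(ℓ−1), product (−1)^135 = -1.
Check: (26/137) = -1 by Zolotarev.

-1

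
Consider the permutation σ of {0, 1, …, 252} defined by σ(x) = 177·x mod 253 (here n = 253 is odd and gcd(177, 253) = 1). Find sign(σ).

+1

Trace 177: π^k(177) = [177, 210, 232, 78, 144, 188, 133] for k=0..6.
Decompose π into cycles: lengths [11, 11, 11, 11, 11, 11, 11, 11, 11, 11, 11, 11, 11, 11, 11, 11, 11, 11, 11, 11, 11, 11, 1, 1, 1, 1, 1, 1, 1, 1, 1, 1, 1] (33 cycles, including the fixed point 0).
With 33 cycles on 253 points, sign = (−1)^{253−33} = +1.
The Jacobi symbol (177|253) = +1 (Zolotarev) agrees.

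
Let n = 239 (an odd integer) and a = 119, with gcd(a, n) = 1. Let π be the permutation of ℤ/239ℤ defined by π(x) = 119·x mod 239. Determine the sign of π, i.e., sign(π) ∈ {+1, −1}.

-1

Orbit of 159 under x↦119x: [159, 40, 219, 10, 234, 122, 178]… (length divides ord_239(119)).
Decompose π into cycles: lengths [238, 1] (2 cycles, including the fixed point 0).
Σ(ℓ_i−1) = 239−2 = 237; sign = (−1)^237 = -1.
(119|239)_J = -1 (Zolotarev's lemma cross-check).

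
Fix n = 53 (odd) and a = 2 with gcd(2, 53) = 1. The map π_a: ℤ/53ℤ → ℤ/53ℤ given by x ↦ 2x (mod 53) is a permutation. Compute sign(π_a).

Trace 6: π^k(6) = [6, 12, 24, 48, 43, 33, 13] for k=0..6.
Cycle lengths of π_2 on ℤ/53ℤ: [52, 1]; 2 cycles in total.
Σ(ℓ_i−1) = 53−2 = 51; sign = (−1)^51 = -1.
Check: (2/53) = -1 by Zolotarev.

-1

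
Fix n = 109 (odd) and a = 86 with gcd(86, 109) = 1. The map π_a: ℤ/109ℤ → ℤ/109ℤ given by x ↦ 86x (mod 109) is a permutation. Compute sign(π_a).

-1

Trace 23: π^k(23) = [23, 16, 68, 71, 2, 63, 77] for k=0..6.
The orbit structure of x ↦ 86x mod 109: 4 orbits of sizes [36, 36, 36, 1].
n − c = 109 − 4 = 105; sign = (−1)^105 = -1.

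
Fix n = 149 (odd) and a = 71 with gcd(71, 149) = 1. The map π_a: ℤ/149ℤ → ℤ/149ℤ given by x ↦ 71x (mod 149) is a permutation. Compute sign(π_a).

-1

Trace 79: π^k(79) = [79, 96, 111, 133, 56, 102, 90] for k=0..6.
Cycle type of π: 148 + 1; total 2 cycles.
n − c = 149 − 2 = 147; sign = (−1)^147 = -1.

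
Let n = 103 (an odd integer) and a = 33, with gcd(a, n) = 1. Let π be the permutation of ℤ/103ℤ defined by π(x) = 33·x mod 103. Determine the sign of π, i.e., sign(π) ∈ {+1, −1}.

+1

Trace 56: π^k(56) = [56, 97, 8, 58, 60, 23, 38] for k=0..6.
Cycle lengths of π_33 on ℤ/103ℤ: [51, 51, 1]; 3 cycles in total.
3 cycles on 103: each ℓ→(−1)^(ℓ−1), product (−1)^100 = +1.
Zolotarev: (33|103) = +1, matching the cycle-count sign.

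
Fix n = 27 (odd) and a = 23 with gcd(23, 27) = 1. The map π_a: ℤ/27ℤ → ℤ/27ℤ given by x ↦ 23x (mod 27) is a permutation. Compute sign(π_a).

Trace 19: π^k(19) = [19, 5, 7, 26, 4, 11, 10] for k=0..6.
The orbit structure of x ↦ 23x mod 27: 4 orbits of sizes [18, 6, 2, 1].
Σ(ℓ_i−1) = 27−4 = 23; sign = (−1)^23 = -1.
(23|27)_J = -1 (Zolotarev's lemma cross-check).

-1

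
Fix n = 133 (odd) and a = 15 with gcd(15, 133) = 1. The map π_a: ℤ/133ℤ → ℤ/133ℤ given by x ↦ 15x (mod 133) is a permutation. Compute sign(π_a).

Trace 22: π^k(22) = [22, 64, 29, 36, 8, 120, 71] for k=0..6.
14 cycles of lengths [18, 18, 18, 18, 18, 18, 18, 1, 1, 1, 1, 1, 1, 1].
With 14 cycles on 133 points, sign = (−1)^{133−14} = -1.

-1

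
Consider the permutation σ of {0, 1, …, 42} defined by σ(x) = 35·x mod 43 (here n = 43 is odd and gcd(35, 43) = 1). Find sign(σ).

Start at x=4: 4 → 11 → 41 → 16 → 1 → 35 → 21 → 4 (one orbit).
Cycle lengths of π_35 on ℤ/43ℤ: [7, 7, 7, 7, 7, 7, 1]; 7 cycles in total.
Σ(ℓ_i−1) = 43−7 = 36; sign = (−1)^36 = +1.

+1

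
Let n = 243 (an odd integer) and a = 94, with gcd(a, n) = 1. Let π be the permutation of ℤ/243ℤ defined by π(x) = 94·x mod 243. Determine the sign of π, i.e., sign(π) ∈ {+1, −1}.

+1

Trace 76: π^k(76) = [76, 97, 127, 31, 241, 55, 67] for k=0..6.
Decompose π into cycles: lengths [81, 81, 27, 27, 9, 9, 3, 3, 1, 1, 1] (11 cycles, including the fixed point 0).
With 11 cycles on 243 points, sign = (−1)^{243−11} = +1.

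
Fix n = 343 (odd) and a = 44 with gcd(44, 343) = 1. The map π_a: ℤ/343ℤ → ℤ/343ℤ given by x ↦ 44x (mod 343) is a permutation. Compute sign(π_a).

Start at x=214: 214 → 155 → 303 → 298 → 78 → 2 → 88 → … (one orbit).
Cycle lengths of π_44 on ℤ/343ℤ: [147, 147, 21, 21, 3, 3, 1]; 7 cycles in total.
n − c = 343 − 7 = 336; sign = (−1)^336 = +1.
Check: (44/343) = +1 by Zolotarev.

+1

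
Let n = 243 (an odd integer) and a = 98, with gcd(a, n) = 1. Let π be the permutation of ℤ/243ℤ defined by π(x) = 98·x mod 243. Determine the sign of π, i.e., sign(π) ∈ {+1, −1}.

Start at x=91: 91 → 170 → 136 → 206 → 19 → 161 → 226 → … (one orbit).
14 cycles of lengths [54, 54, 54, 18, 18, 18, 6, 6, 6, 2, 2, 2, 2, 1].
Σ(ℓ_i−1) = 243−14 = 229; sign = (−1)^229 = -1.
Zolotarev: (98|243) = -1, matching the cycle-count sign.

-1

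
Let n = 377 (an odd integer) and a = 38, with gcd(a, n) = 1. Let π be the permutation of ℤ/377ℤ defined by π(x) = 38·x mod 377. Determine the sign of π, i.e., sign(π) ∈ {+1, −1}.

Orbit of 53 under x↦38x: [53, 129, 1, 38, 313, 207, 326]… (length divides ord_377(38)).
33 cycles of lengths [14, 14, 14, 14, 14, 14, 14, 14, 14, 14, 14, 14, 14, 14, 14, 14, 14, 14, 14, 14, 14, 14, 14, 14, 14, 14, 2, 2, 2, 2, 2, 2, 1].
33 cycles on 377: each ℓ→(−1)^(ℓ−1), product (−1)^344 = +1.
Check: (38/377) = +1 by Zolotarev.

+1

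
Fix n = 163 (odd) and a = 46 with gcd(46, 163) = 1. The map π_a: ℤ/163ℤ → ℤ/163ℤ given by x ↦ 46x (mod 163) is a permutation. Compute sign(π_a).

Orbit of 51 under x↦46x: [51, 64, 10, 134, 133, 87, 90]… (length divides ord_163(46)).
Cycle type of π: 81×2 + 1; total 3 cycles.
Σ(ℓ_i−1) = 163−3 = 160; sign = (−1)^160 = +1.
Zolotarev: (46|163) = +1, matching the cycle-count sign.

+1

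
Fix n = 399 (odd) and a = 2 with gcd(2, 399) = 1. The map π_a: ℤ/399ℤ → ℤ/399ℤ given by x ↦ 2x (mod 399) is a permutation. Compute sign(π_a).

+1

Start at x=53: 53 → 106 → 212 → 25 → 50 → 100 → 200 → … (one orbit).
Cycle type of π: 18×21 + 6×2 + 3×2 + 2 + 1; total 27 cycles.
Σ(ℓ_i−1) = 399−27 = 372; sign = (−1)^372 = +1.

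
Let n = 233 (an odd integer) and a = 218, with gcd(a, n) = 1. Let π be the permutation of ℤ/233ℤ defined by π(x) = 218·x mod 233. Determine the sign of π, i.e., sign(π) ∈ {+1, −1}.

Trace 71: π^k(71) = [71, 100, 131, 132, 117, 109, 229] for k=0..6.
Cycle lengths of π_218 on ℤ/233ℤ: [116, 116, 1]; 3 cycles in total.
Σ(ℓ_i−1) = 233−3 = 230; sign = (−1)^230 = +1.

+1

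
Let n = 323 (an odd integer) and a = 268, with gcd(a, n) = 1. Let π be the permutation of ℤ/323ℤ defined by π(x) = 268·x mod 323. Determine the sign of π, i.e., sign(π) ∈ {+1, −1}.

-1

Start at x=174: 174 → 120 → 183 → 271 → 276 → 1 → 268 → … (one orbit).
π_268 has 14 disjoint cycles with lengths [36, 36, 36, 36, 36, 36, 36, 36, 18, 4, 4, 4, 4, 1] on {0,…,322}.
323 − 14 = 309 transpositions; sign(π) = (−1)^309 = -1.
Via Zolotarev, sign(π_{268}) = (268|323) = -1.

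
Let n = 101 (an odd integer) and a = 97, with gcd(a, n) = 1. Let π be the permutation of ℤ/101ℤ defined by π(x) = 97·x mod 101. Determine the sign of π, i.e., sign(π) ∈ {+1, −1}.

Start at x=58: 58 → 71 → 19 → 25 → 1 → 97 → 16 → … (one orbit).
Cycle lengths of π_97 on ℤ/101ℤ: [25, 25, 25, 25, 1]; 5 cycles in total.
Σ(ℓ_i−1) = 101−5 = 96; sign = (−1)^96 = +1.
(97|101)_J = +1 (Zolotarev's lemma cross-check).

+1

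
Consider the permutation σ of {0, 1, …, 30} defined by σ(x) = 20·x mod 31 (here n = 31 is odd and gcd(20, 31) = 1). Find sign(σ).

+1

Start at x=20: 20 → 28 → 2 → 9 → 25 → 4 → 18 → … (one orbit).
Cycle type of π: 15×2 + 1; total 3 cycles.
n − c = 31 − 3 = 28; sign = (−1)^28 = +1.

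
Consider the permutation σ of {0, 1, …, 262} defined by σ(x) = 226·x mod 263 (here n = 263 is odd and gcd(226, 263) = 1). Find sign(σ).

-1

Orbit of 115 under x↦226x: [115, 216, 161, 92, 15, 234, 21]… (length divides ord_263(226)).
2 cycles of lengths [262, 1].
n − c = 263 − 2 = 261; sign = (−1)^261 = -1.
(226|263)_J = -1 (Zolotarev's lemma cross-check).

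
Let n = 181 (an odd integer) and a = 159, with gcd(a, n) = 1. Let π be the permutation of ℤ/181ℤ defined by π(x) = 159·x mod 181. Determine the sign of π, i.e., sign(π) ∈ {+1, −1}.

Orbit of 150 under x↦159x: [150, 139, 19, 125, 146, 46, 74]… (length divides ord_181(159)).
The orbit structure of x ↦ 159x mod 181: 10 orbits of sizes [20, 20, 20, 20, 20, 20, 20, 20, 20, 1].
181 − 10 = 171 transpositions; sign(π) = (−1)^171 = -1.
The Jacobi symbol (159|181) = -1 (Zolotarev) agrees.

-1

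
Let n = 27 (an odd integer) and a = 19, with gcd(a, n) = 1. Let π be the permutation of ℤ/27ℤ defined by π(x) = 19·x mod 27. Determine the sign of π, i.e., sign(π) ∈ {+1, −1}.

+1

Trace 19: π^k(19) = [19, 10, 1] for k=0..2.
π_19 has 15 disjoint cycles with lengths [3, 3, 3, 3, 3, 3, 1, 1, 1, 1, 1, 1, 1, 1, 1] on {0,…,26}.
15 cycles on 27: each ℓ→(−1)^(ℓ−1), product (−1)^12 = +1.
(19|27)_J = +1 (Zolotarev's lemma cross-check).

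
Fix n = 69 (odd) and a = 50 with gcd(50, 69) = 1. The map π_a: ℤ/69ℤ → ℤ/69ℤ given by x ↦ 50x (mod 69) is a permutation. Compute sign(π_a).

Orbit of 32 under x↦50x: [32, 13, 29, 1, 50, 16, 41]… (length divides ord_69(50)).
Cycle type of π: 22×2 + 11×2 + 2 + 1; total 6 cycles.
69 − 6 = 63 transpositions; sign(π) = (−1)^63 = -1.

-1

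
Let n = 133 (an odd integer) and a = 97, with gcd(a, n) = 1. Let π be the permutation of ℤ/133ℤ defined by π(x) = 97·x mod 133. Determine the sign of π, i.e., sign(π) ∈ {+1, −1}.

Trace 132: π^k(132) = [132, 36, 34, 106, 41, 120, 69] for k=0..6.
Decompose π into cycles: lengths [18, 18, 18, 18, 18, 18, 18, 2, 2, 2, 1] (11 cycles, including the fixed point 0).
Σ(ℓ_i−1) = 133−11 = 122; sign = (−1)^122 = +1.
Via Zolotarev, sign(π_{97}) = (97|133) = +1.

+1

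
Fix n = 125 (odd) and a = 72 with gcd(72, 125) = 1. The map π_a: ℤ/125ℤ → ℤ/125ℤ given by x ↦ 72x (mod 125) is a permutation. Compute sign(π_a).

-1

Start at x=42: 42 → 24 → 103 → 41 → 77 → 44 → 43 → … (one orbit).
π_72 has 4 disjoint cycles with lengths [100, 20, 4, 1] on {0,…,124}.
4 cycles on 125: each ℓ→(−1)^(ℓ−1), product (−1)^121 = -1.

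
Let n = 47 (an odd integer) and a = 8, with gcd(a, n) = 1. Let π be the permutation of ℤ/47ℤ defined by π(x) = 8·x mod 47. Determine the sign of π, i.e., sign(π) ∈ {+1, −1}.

Orbit of 2 under x↦8x: [2, 16, 34, 37, 14, 18, 3]… (length divides ord_47(8)).
π_8 has 3 disjoint cycles with lengths [23, 23, 1] on {0,…,46}.
With 3 cycles on 47 points, sign = (−1)^{47−3} = +1.
Check: (8/47) = +1 by Zolotarev.

+1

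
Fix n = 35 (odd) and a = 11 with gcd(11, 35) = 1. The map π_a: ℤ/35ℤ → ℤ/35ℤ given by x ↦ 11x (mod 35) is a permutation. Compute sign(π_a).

+1

Start at x=11: 11 → 16 → 1 → 11 (one orbit).
Cycle lengths of π_11 on ℤ/35ℤ: [3, 3, 3, 3, 3, 3, 3, 3, 3, 3, 1, 1, 1, 1, 1]; 15 cycles in total.
sign(π) = (−1)^{n − #cycles} = (−1)^{35−15} = (−1)^20 = +1.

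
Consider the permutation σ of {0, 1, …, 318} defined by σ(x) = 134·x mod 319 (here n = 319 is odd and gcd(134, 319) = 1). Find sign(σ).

+1

Start at x=186: 186 → 42 → 205 → 36 → 39 → 122 → 79 → … (one orbit).
Decompose π into cycles: lengths [140, 140, 28, 10, 1] (5 cycles, including the fixed point 0).
sign(π) = (−1)^{n − #cycles} = (−1)^{319−5} = (−1)^314 = +1.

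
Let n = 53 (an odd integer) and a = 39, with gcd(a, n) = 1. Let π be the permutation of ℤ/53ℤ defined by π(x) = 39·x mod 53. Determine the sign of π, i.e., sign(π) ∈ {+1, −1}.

-1

Orbit of 5 under x↦39x: [5, 36, 26, 7, 8, 47, 31]… (length divides ord_53(39)).
The orbit structure of x ↦ 39x mod 53: 2 orbits of sizes [52, 1].
2 cycles on 53: each ℓ→(−1)^(ℓ−1), product (−1)^51 = -1.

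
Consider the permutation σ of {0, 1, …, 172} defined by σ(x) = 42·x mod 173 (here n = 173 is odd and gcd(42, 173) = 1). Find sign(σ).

-1

Start at x=37: 37 → 170 → 47 → 71 → 41 → 165 → 10 → … (one orbit).
Decompose π into cycles: lengths [172, 1] (2 cycles, including the fixed point 0).
sign(π) = (−1)^{n − #cycles} = (−1)^{173−2} = (−1)^171 = -1.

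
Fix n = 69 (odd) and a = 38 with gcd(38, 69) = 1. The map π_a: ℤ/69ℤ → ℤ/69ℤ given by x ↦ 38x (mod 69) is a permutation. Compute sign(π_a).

Orbit of 14 under x↦38x: [14, 49, 68, 31, 5, 52, 44]… (length divides ord_69(38)).
Cycle lengths of π_38 on ℤ/69ℤ: [22, 22, 22, 2, 1]; 5 cycles in total.
Σ(ℓ_i−1) = 69−5 = 64; sign = (−1)^64 = +1.

+1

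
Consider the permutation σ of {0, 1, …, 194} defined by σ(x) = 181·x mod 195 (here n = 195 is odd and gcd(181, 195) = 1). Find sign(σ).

+1

Orbit of 1 under x↦181x: [1, 181]… (length divides ord_195(181)).
π_181 has 105 disjoint cycles with lengths [2, 2, 2, 2, 2, 2, 2, 2, 2, 2, 2, 2, 2, 2, 2, 2, 2, 2, 2, 2, 2, 2, 2, 2, 2, 2, 2, 2, 2, 2, 2, 2, 2, 2, 2, 2, 2, 2, 2, 2, 2, 2, 2, 2, 2, 2, 2, 2, 2, 2, 2, 2, 2, 2, 2, 2, 2, 2, 2, 2, 2, 2, 2, 2, 2, 2, 2, 2, 2, 2, 2, 2, 2, 2, 2, 2, 2, 2, 2, 2, 2, 2, 2, 2, 2, 2, 2, 2, 2, 2, 1, 1, 1, 1, 1, 1, 1, 1, 1, 1, 1, 1, 1, 1, 1] on {0,…,194}.
105 cycles on 195: each ℓ→(−1)^(ℓ−1), product (−1)^90 = +1.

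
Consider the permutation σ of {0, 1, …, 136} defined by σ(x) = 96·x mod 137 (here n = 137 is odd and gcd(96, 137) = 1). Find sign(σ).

Start at x=127: 127 → 136 → 41 → 100 → 10 → 1 → 96 → … (one orbit).
Cycle lengths of π_96 on ℤ/137ℤ: [8, 8, 8, 8, 8, 8, 8, 8, 8, 8, 8, 8, 8, 8, 8, 8, 8, 1]; 18 cycles in total.
sign(π) = (−1)^{n − #cycles} = (−1)^{137−18} = (−1)^119 = -1.

-1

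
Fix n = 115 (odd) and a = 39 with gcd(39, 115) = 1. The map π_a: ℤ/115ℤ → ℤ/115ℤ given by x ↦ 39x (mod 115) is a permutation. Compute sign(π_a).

+1

Start at x=26: 26 → 94 → 101 → 29 → 96 → 64 → 81 → … (one orbit).
Cycle type of π: 22×4 + 11×2 + 2×2 + 1; total 9 cycles.
With 9 cycles on 115 points, sign = (−1)^{115−9} = +1.
Via Zolotarev, sign(π_{39}) = (39|115) = +1.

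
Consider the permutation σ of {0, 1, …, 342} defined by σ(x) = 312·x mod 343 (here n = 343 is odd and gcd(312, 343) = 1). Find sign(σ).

+1

Orbit of 312 under x↦312x: [312, 275, 50, 165, 30, 99, 18]… (length divides ord_343(312)).
The orbit structure of x ↦ 312x mod 343: 31 orbits of sizes [21, 21, 21, 21, 21, 21, 21, 21, 21, 21, 21, 21, 21, 21, 3, 3, 3, 3, 3, 3, 3, 3, 3, 3, 3, 3, 3, 3, 3, 3, 1].
Σ(ℓ_i−1) = 343−31 = 312; sign = (−1)^312 = +1.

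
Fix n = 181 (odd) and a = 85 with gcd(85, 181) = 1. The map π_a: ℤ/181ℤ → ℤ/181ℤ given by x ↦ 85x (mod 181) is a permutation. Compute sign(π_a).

-1

Orbit of 72 under x↦85x: [72, 147, 6, 148, 91, 133, 83]… (length divides ord_181(85)).
The orbit structure of x ↦ 85x mod 181: 2 orbits of sizes [180, 1].
2 cycles on 181: each ℓ→(−1)^(ℓ−1), product (−1)^179 = -1.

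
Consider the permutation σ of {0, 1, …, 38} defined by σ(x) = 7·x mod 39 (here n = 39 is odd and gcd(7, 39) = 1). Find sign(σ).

Trace 34: π^k(34) = [34, 4, 28, 1, 7, 10, 31] for k=0..6.
6 cycles of lengths [12, 12, 12, 1, 1, 1].
39 − 6 = 33 transpositions; sign(π) = (−1)^33 = -1.
The Jacobi symbol (7|39) = -1 (Zolotarev) agrees.

-1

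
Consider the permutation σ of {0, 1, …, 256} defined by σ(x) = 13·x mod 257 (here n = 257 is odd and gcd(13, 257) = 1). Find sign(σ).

Trace 49: π^k(49) = [49, 123, 57, 227, 124, 70, 139] for k=0..6.
3 cycles of lengths [128, 128, 1].
3 cycles on 257: each ℓ→(−1)^(ℓ−1), product (−1)^254 = +1.
Via Zolotarev, sign(π_{13}) = (13|257) = +1.

+1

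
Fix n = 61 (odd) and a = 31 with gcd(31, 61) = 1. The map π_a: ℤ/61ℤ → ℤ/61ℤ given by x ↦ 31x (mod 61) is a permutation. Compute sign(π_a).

-1

Start at x=27: 27 → 44 → 22 → 11 → 36 → 18 → 9 → … (one orbit).
2 cycles of lengths [60, 1].
With 2 cycles on 61 points, sign = (−1)^{61−2} = -1.
Zolotarev: (31|61) = -1, matching the cycle-count sign.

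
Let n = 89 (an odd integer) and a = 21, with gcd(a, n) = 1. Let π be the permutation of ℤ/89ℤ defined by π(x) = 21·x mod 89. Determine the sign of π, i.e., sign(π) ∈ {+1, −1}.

Start at x=34: 34 → 2 → 42 → 81 → 10 → 32 → 49 → … (one orbit).
The orbit structure of x ↦ 21x mod 89: 3 orbits of sizes [44, 44, 1].
n − c = 89 − 3 = 86; sign = (−1)^86 = +1.
Via Zolotarev, sign(π_{21}) = (21|89) = +1.

+1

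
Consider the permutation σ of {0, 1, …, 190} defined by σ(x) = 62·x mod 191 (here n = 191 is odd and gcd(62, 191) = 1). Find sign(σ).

Trace 144: π^k(144) = [144, 142, 18, 161, 50, 44, 54] for k=0..6.
The orbit structure of x ↦ 62x mod 191: 2 orbits of sizes [190, 1].
191 − 2 = 189 transpositions; sign(π) = (−1)^189 = -1.
(62|191)_J = -1 (Zolotarev's lemma cross-check).

-1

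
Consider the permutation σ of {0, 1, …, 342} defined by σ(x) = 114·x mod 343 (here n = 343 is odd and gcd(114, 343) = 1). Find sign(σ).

+1

Trace 226: π^k(226) = [226, 39, 330, 233, 151, 64, 93] for k=0..6.
7 cycles of lengths [147, 147, 21, 21, 3, 3, 1].
7 cycles on 343: each ℓ→(−1)^(ℓ−1), product (−1)^336 = +1.
Zolotarev: (114|343) = +1, matching the cycle-count sign.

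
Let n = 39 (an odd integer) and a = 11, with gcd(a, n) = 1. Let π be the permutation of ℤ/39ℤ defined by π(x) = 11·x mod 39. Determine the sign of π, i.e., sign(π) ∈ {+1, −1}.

+1

Orbit of 22 under x↦11x: [22, 8, 10, 32, 1, 11, 4]… (length divides ord_39(11)).
Decompose π into cycles: lengths [12, 12, 12, 2, 1] (5 cycles, including the fixed point 0).
Σ(ℓ_i−1) = 39−5 = 34; sign = (−1)^34 = +1.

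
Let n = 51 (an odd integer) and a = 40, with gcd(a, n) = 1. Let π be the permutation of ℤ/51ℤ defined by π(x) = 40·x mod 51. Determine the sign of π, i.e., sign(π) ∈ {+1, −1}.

Orbit of 7 under x↦40x: [7, 25, 31, 16, 28, 49, 22]… (length divides ord_51(40)).
Decompose π into cycles: lengths [16, 16, 16, 1, 1, 1] (6 cycles, including the fixed point 0).
6 cycles on 51: each ℓ→(−1)^(ℓ−1), product (−1)^45 = -1.

-1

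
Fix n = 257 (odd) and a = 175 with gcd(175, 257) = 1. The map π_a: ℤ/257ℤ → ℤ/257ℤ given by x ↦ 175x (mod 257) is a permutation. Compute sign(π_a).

Trace 70: π^k(70) = [70, 171, 113, 243, 120, 183, 157] for k=0..6.
π_175 has 2 disjoint cycles with lengths [256, 1] on {0,…,256}.
n − c = 257 − 2 = 255; sign = (−1)^255 = -1.
Check: (175/257) = -1 by Zolotarev.

-1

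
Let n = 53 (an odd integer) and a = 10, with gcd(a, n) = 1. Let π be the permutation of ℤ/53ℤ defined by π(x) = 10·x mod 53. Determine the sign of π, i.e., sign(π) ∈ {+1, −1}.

Orbit of 49 under x↦10x: [49, 13, 24, 28, 15, 44, 16]… (length divides ord_53(10)).
π_10 has 5 disjoint cycles with lengths [13, 13, 13, 13, 1] on {0,…,52}.
5 cycles on 53: each ℓ→(−1)^(ℓ−1), product (−1)^48 = +1.

+1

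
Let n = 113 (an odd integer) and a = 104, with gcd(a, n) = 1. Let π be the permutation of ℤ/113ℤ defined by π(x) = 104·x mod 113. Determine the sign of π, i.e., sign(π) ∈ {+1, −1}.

Start at x=102: 102 → 99 → 13 → 109 → 36 → 15 → 91 → … (one orbit).
Cycle type of π: 56×2 + 1; total 3 cycles.
113 − 3 = 110 transpositions; sign(π) = (−1)^110 = +1.
(104|113)_J = +1 (Zolotarev's lemma cross-check).

+1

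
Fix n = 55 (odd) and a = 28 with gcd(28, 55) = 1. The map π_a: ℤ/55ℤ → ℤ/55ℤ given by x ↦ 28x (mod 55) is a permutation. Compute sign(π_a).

+1

Trace 2: π^k(2) = [2, 1, 28, 14, 7, 31, 43] for k=0..6.
The orbit structure of x ↦ 28x mod 55: 5 orbits of sizes [20, 20, 10, 4, 1].
sign(π) = (−1)^{n − #cycles} = (−1)^{55−5} = (−1)^50 = +1.
Zolotarev: (28|55) = +1, matching the cycle-count sign.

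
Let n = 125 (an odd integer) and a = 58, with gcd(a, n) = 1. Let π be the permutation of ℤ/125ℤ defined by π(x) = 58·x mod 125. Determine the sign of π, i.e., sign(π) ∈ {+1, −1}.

Start at x=43: 43 → 119 → 27 → 66 → 78 → 24 → 17 → … (one orbit).
Cycle type of π: 100 + 20 + 4 + 1; total 4 cycles.
Σ(ℓ_i−1) = 125−4 = 121; sign = (−1)^121 = -1.
Via Zolotarev, sign(π_{58}) = (58|125) = -1.

-1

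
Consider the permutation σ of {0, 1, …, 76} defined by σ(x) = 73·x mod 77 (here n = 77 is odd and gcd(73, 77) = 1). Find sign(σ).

Trace 6: π^k(6) = [6, 53, 19, 1, 73, 16, 13] for k=0..6.
The orbit structure of x ↦ 73x mod 77: 5 orbits of sizes [30, 30, 10, 6, 1].
77 − 5 = 72 transpositions; sign(π) = (−1)^72 = +1.

+1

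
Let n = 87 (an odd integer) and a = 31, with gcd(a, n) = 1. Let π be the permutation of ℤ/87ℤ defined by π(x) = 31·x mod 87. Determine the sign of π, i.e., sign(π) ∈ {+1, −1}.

Trace 4: π^k(4) = [4, 37, 16, 61, 64, 70, 82] for k=0..6.
Cycle type of π: 28×3 + 1×3; total 6 cycles.
Σ(ℓ_i−1) = 87−6 = 81; sign = (−1)^81 = -1.
(31|87)_J = -1 (Zolotarev's lemma cross-check).

-1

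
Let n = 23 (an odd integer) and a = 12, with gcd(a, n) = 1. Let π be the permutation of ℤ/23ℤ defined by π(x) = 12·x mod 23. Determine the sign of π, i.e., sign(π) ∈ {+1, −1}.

+1

Start at x=18: 18 → 9 → 16 → 8 → 4 → 2 → 1 → … (one orbit).
3 cycles of lengths [11, 11, 1].
n − c = 23 − 3 = 20; sign = (−1)^20 = +1.
(12|23)_J = +1 (Zolotarev's lemma cross-check).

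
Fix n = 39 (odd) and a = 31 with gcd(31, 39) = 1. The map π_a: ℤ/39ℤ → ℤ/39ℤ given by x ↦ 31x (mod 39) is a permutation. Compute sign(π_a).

Trace 25: π^k(25) = [25, 34, 1, 31] for k=0..3.
The orbit structure of x ↦ 31x mod 39: 12 orbits of sizes [4, 4, 4, 4, 4, 4, 4, 4, 4, 1, 1, 1].
39 − 12 = 27 transpositions; sign(π) = (−1)^27 = -1.

-1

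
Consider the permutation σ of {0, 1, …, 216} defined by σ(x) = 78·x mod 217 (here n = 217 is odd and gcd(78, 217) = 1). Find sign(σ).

+1

Trace 78: π^k(78) = [78, 8, 190, 64, 1] for k=0..4.
49 cycles of lengths [5, 5, 5, 5, 5, 5, 5, 5, 5, 5, 5, 5, 5, 5, 5, 5, 5, 5, 5, 5, 5, 5, 5, 5, 5, 5, 5, 5, 5, 5, 5, 5, 5, 5, 5, 5, 5, 5, 5, 5, 5, 5, 1, 1, 1, 1, 1, 1, 1].
sign(π) = (−1)^{n − #cycles} = (−1)^{217−49} = (−1)^168 = +1.
Via Zolotarev, sign(π_{78}) = (78|217) = +1.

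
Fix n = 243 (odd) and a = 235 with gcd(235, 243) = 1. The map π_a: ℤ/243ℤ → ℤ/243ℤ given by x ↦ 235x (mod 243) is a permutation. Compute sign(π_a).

Orbit of 226 under x↦235x: [226, 136, 127, 199, 109, 100, 172]… (length divides ord_243(235)).
Decompose π into cycles: lengths [27, 27, 27, 27, 27, 27, 9, 9, 9, 9, 9, 9, 3, 3, 3, 3, 3, 3, 1, 1, 1, 1, 1, 1, 1, 1, 1] (27 cycles, including the fixed point 0).
243 − 27 = 216 transpositions; sign(π) = (−1)^216 = +1.

+1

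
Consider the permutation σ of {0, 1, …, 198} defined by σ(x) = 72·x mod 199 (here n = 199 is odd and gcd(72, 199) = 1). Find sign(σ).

+1

Orbit of 52 under x↦72x: [52, 162, 122, 28, 26, 81, 61]… (length divides ord_199(72)).
Cycle lengths of π_72 on ℤ/199ℤ: [99, 99, 1]; 3 cycles in total.
3 cycles on 199: each ℓ→(−1)^(ℓ−1), product (−1)^196 = +1.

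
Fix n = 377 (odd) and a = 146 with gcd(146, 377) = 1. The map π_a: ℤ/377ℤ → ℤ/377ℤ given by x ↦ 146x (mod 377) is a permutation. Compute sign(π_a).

Start at x=146: 146 → 204 → 1 → 146 (one orbit).
π_146 has 145 disjoint cycles with lengths [3, 3, 3, 3, 3, 3, 3, 3, 3, 3, 3, 3, 3, 3, 3, 3, 3, 3, 3, 3, 3, 3, 3, 3, 3, 3, 3, 3, 3, 3, 3, 3, 3, 3, 3, 3, 3, 3, 3, 3, 3, 3, 3, 3, 3, 3, 3, 3, 3, 3, 3, 3, 3, 3, 3, 3, 3, 3, 3, 3, 3, 3, 3, 3, 3, 3, 3, 3, 3, 3, 3, 3, 3, 3, 3, 3, 3, 3, 3, 3, 3, 3, 3, 3, 3, 3, 3, 3, 3, 3, 3, 3, 3, 3, 3, 3, 3, 3, 3, 3, 3, 3, 3, 3, 3, 3, 3, 3, 3, 3, 3, 3, 3, 3, 3, 3, 1, 1, 1, 1, 1, 1, 1, 1, 1, 1, 1, 1, 1, 1, 1, 1, 1, 1, 1, 1, 1, 1, 1, 1, 1, 1, 1, 1, 1] on {0,…,376}.
145 cycles on 377: each ℓ→(−1)^(ℓ−1), product (−1)^232 = +1.

+1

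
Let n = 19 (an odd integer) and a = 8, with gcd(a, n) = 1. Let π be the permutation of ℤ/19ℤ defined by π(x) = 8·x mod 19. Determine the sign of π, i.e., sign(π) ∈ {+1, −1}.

-1

Trace 12: π^k(12) = [12, 1, 8, 7, 18, 11] for k=0..5.
4 cycles of lengths [6, 6, 6, 1].
With 4 cycles on 19 points, sign = (−1)^{19−4} = -1.
Check: (8/19) = -1 by Zolotarev.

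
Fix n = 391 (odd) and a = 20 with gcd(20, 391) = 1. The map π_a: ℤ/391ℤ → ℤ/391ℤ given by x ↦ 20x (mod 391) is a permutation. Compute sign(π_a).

Orbit of 302 under x↦20x: [302, 175, 372, 11, 220, 99, 25]… (length divides ord_391(20)).
π_20 has 5 disjoint cycles with lengths [176, 176, 22, 16, 1] on {0,…,390}.
391 − 5 = 386 transpositions; sign(π) = (−1)^386 = +1.

+1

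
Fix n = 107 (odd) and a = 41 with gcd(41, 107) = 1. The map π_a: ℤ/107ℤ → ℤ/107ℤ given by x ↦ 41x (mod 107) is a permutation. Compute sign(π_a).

Start at x=87: 87 → 36 → 85 → 61 → 40 → 35 → 44 → … (one orbit).
Cycle type of π: 53×2 + 1; total 3 cycles.
With 3 cycles on 107 points, sign = (−1)^{107−3} = +1.

+1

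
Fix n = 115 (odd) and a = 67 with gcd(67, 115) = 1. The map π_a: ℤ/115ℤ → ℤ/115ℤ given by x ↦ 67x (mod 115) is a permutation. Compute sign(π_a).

+1

Trace 17: π^k(17) = [17, 104, 68, 71, 42, 54, 53] for k=0..6.
π_67 has 5 disjoint cycles with lengths [44, 44, 22, 4, 1] on {0,…,114}.
With 5 cycles on 115 points, sign = (−1)^{115−5} = +1.
Via Zolotarev, sign(π_{67}) = (67|115) = +1.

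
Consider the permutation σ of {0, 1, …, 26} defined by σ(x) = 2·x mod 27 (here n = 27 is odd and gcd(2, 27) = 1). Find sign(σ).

Start at x=4: 4 → 8 → 16 → 5 → 10 → 20 → 13 → … (one orbit).
Decompose π into cycles: lengths [18, 6, 2, 1] (4 cycles, including the fixed point 0).
n − c = 27 − 4 = 23; sign = (−1)^23 = -1.

-1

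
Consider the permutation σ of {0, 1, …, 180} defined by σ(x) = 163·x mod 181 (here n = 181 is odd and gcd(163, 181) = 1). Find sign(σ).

-1

Orbit of 101 under x↦163x: [101, 173, 144, 123, 139, 32, 148]… (length divides ord_181(163)).
Decompose π into cycles: lengths [180, 1] (2 cycles, including the fixed point 0).
181 − 2 = 179 transpositions; sign(π) = (−1)^179 = -1.
Check: (163/181) = -1 by Zolotarev.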